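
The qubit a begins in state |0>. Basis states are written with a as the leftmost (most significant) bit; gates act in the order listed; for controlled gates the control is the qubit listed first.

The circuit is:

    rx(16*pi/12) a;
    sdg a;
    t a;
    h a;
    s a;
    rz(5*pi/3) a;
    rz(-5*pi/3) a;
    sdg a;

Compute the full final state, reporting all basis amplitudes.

After the circuit, the state carries amplitude -sqrt(2)/4 - sqrt(6)*exp(I*pi/4)/4 on |0>, -sqrt(2)/4 + sqrt(6)*exp(I*pi/4)/4 on |1>.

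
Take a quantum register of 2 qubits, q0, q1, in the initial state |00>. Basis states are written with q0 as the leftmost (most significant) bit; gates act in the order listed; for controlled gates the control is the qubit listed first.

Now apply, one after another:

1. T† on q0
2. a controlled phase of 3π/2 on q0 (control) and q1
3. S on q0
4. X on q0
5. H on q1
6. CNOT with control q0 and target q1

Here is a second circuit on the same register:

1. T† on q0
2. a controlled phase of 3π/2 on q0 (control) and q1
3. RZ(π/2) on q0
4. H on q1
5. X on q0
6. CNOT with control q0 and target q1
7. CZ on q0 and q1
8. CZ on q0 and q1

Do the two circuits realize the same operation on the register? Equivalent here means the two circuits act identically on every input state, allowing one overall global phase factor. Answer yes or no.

Yes, they are equivalent — the unitaries differ by at most a global phase.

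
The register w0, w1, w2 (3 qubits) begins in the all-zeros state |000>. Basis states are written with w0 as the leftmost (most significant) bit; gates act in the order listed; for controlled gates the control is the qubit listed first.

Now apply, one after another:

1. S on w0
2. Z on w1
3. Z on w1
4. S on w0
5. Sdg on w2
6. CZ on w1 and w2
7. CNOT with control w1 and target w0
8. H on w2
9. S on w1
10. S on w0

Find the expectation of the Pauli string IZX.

The observable IZX averages to 1.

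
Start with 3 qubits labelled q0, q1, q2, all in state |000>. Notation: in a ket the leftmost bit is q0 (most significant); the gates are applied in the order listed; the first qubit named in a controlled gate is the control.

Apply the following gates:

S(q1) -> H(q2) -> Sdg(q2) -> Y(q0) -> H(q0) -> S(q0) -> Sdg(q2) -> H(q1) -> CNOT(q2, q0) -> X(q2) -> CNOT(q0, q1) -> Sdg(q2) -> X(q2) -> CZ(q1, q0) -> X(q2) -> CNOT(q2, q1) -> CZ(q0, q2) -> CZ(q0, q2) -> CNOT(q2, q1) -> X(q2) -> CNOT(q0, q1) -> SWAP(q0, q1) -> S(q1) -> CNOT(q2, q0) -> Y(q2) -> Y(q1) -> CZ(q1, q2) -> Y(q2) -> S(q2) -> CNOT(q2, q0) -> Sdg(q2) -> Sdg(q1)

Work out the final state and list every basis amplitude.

The resulting statevector has amplitude sqrt(2)*I/4 on |000>, sqrt(2)*I/4 on |001>, -sqrt(2)/4 on |010>, -sqrt(2)/4 on |011>, -sqrt(2)*I/4 on |100>, -sqrt(2)*I/4 on |101>, -sqrt(2)/4 on |110>, -sqrt(2)/4 on |111>.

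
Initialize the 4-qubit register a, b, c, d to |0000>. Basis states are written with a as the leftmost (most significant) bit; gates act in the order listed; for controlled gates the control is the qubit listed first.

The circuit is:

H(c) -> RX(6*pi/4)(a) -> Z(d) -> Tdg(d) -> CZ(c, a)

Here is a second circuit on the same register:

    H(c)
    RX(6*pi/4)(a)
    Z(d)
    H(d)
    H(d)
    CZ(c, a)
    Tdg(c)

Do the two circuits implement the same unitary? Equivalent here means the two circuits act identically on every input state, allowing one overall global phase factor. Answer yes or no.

No, they are not equivalent — no single phase factor reconciles the two unitaries.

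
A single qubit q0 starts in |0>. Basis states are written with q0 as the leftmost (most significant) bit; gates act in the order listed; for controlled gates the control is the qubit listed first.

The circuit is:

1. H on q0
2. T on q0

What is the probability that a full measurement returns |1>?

A full measurement returns |1> with probability 1/2.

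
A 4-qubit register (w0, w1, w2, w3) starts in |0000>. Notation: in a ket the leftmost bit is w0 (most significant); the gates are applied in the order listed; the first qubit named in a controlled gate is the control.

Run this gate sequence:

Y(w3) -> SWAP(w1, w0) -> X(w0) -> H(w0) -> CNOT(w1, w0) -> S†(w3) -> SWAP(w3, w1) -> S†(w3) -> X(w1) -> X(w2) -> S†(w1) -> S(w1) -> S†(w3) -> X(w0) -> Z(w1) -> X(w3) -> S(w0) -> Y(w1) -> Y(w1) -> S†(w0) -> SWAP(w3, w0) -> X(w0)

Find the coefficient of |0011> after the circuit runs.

|0011> carries amplitude sqrt(2)/2 in the final state.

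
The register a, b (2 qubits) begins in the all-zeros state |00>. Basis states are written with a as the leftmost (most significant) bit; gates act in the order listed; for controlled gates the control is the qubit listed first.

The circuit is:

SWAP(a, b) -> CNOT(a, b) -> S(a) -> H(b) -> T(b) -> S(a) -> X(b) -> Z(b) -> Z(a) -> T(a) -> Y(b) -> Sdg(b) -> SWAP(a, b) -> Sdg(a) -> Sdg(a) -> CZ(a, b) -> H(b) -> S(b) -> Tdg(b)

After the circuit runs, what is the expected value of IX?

The observable IX averages to sqrt(2)/2.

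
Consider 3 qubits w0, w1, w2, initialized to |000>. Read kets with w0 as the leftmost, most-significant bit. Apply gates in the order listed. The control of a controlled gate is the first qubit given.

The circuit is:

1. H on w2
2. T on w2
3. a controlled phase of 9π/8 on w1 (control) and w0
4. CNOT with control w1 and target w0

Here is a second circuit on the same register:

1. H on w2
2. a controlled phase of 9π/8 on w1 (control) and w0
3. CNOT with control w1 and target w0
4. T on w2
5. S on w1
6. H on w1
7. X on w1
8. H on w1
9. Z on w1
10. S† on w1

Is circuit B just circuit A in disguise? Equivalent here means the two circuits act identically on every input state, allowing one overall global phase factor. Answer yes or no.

Yes, they are equivalent — the unitaries differ by at most a global phase.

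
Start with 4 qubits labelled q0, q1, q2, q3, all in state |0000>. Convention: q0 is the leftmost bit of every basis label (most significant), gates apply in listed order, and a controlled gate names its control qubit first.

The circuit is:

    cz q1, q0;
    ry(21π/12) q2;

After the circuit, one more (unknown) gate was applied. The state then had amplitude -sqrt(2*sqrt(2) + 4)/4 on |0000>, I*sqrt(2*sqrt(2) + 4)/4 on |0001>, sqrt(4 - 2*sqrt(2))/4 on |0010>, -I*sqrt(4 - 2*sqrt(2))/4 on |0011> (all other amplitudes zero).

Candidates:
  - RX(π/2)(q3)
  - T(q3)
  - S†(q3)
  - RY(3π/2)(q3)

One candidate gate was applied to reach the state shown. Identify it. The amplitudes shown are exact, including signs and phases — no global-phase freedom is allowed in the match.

The applied gate was RX(π/2)(q3).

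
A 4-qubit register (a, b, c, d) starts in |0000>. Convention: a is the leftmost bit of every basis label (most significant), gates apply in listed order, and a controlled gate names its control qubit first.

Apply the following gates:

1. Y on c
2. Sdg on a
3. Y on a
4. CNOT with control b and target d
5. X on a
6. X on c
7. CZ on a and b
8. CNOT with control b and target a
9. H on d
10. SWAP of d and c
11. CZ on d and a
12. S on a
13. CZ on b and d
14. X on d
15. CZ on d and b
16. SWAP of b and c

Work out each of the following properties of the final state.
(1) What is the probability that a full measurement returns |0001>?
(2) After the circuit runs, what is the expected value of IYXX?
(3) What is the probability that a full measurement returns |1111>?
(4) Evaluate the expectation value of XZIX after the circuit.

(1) Outcome |0001> occurs with probability 1/2.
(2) The expectation value of IYXX is 0.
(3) Outcome |1111> occurs with probability 0.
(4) In the final state, XZIX has expectation 0.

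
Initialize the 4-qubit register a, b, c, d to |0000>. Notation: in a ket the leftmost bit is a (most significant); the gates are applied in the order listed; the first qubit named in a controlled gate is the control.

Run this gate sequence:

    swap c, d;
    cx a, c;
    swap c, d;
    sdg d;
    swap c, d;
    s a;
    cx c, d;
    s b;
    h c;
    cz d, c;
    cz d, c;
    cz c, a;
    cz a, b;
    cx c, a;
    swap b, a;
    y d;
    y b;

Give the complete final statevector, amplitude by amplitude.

The resulting statevector has amplitude sqrt(2)/2 on |0011>, -sqrt(2)/2 on |0101>, and 0 on every other basis state.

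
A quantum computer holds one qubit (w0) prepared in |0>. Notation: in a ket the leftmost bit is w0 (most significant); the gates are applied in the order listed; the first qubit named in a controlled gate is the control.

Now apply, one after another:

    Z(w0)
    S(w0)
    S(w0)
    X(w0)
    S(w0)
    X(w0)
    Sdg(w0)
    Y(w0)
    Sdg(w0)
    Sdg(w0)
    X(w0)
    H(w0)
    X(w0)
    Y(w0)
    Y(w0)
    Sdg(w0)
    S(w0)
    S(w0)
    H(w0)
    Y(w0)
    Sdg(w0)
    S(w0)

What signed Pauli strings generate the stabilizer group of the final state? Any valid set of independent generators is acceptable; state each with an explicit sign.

The final state is stabilized by the group generated by -Y; other independent generating sets are equally valid.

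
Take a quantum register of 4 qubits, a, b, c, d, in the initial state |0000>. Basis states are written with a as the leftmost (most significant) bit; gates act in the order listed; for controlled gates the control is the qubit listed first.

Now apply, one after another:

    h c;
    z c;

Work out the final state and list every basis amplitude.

The final amplitudes are sqrt(2)/2 on |0000>, -sqrt(2)/2 on |0010>, and 0 on every other basis state.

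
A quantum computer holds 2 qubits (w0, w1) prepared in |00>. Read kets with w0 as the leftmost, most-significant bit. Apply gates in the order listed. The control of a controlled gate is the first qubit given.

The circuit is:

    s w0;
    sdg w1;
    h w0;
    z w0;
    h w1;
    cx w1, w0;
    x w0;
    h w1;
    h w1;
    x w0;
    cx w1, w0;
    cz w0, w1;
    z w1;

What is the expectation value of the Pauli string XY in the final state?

In the final state, XY has expectation 0.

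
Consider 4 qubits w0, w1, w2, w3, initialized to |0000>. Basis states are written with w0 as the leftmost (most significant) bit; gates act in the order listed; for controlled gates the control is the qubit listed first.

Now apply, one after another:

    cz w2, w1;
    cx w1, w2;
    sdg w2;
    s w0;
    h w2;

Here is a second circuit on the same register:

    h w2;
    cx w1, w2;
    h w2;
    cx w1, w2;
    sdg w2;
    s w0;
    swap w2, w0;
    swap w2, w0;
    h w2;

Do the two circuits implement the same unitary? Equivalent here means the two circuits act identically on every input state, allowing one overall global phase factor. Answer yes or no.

Yes, they are equivalent — the unitaries differ by at most a global phase.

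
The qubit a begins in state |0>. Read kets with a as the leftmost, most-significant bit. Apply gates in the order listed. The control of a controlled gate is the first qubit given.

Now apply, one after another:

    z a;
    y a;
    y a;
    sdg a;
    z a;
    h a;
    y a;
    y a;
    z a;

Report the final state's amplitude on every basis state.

After the circuit, the state carries amplitude sqrt(2)/2 on |0>, -sqrt(2)/2 on |1>.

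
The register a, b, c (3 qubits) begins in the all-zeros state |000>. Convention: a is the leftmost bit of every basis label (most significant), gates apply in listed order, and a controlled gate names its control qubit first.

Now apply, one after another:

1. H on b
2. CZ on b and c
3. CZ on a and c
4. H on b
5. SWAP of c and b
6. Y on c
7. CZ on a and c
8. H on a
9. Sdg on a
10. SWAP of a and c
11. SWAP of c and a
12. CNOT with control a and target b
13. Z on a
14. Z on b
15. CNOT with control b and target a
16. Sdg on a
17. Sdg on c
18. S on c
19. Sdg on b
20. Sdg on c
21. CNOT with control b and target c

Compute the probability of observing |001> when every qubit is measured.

Outcome |001> occurs with probability 1/2.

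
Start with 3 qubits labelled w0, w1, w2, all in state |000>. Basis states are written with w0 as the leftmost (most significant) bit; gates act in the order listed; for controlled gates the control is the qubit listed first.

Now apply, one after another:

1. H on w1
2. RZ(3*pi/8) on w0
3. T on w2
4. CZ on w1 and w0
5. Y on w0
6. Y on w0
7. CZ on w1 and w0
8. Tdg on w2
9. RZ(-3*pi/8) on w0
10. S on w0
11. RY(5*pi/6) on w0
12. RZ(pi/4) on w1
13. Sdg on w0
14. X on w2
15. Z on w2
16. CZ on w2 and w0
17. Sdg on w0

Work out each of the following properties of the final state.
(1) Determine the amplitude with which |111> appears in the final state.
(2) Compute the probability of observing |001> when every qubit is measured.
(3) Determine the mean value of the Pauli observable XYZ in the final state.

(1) The amplitude on |111> is (-sqrt(3) - 1)*exp(I*pi/8)/4. Key observation: gates 2-9 undo each other exactly, leaving only the rest of the circuit to track.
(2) The probability of measuring |001> is 1/4 - sqrt(3)/8.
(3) The observable XYZ averages to -sqrt(2)/4.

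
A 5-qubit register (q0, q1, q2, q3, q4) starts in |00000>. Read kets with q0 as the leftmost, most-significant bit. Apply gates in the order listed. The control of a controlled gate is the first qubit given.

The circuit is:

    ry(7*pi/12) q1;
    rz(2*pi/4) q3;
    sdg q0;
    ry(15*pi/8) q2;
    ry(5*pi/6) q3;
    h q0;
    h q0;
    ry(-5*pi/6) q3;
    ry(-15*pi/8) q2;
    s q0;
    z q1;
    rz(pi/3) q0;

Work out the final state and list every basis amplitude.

The resulting statevector has amplitude sqrt(3)*sqrt(sqrt(2)/4 + 1/2)*exp(-5*I*pi/12)*cos(pi/16)**2/2 + sqrt(3)*sqrt(sqrt(2)/4 + 1/2)*exp(-5*I*pi/12)*sin(pi/16)**2/2 - sqrt(1/2 - sqrt(2)/4)*exp(-5*I*pi/12)*sin(pi/16)**2/2 - sqrt(1/2 - sqrt(2)/4)*exp(-5*I*pi/12)*cos(pi/16)**2/2 on |00000>, -sqrt(3)*sqrt(1/2 - sqrt(2)/4)*exp(-5*I*pi/12)*sin(pi/16)**2/2 - sqrt(sqrt(2)/4 + 1/2)*exp(-5*I*pi/12)*sin(pi/16)**2/2 - sqrt(3)*sqrt(1/2 - sqrt(2)/4)*exp(-5*I*pi/12)*cos(pi/16)**2/2 - sqrt(sqrt(2)/4 + 1/2)*exp(-5*I*pi/12)*cos(pi/16)**2/2 on |01000>, and 0 on every other basis state. Key observation: gates 3-10 undo each other exactly, leaving only the rest of the circuit to track.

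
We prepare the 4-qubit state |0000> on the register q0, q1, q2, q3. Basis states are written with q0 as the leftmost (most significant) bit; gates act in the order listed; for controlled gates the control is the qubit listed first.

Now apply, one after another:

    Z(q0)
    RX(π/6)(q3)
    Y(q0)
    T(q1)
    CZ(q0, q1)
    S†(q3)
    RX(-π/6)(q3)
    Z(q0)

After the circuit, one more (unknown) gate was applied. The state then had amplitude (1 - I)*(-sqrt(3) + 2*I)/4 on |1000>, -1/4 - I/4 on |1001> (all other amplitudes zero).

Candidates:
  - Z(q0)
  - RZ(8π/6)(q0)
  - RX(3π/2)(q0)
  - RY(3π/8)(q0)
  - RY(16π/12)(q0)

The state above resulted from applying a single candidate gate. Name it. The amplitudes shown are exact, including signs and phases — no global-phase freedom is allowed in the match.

The applied gate was Z(q0).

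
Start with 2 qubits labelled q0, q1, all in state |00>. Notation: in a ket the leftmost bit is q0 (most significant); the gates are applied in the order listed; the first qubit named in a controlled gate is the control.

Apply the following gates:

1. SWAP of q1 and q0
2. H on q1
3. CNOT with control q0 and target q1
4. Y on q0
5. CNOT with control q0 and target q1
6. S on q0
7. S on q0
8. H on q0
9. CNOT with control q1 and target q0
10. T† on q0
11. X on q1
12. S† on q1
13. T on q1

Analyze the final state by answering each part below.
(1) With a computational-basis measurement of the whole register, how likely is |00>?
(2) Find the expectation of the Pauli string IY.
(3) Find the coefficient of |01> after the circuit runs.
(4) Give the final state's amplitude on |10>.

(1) A full measurement returns |00> with probability 1/4.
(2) The observable IY averages to sqrt(2)/2.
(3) |01> carries amplitude -exp(I*pi/4)/2 in the final state.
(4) |10> carries amplitude -exp(I*pi/4)/2 in the final state.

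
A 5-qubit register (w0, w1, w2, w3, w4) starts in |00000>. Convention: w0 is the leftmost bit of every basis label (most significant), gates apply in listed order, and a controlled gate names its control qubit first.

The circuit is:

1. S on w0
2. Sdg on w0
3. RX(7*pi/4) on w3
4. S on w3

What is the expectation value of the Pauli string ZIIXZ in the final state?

The observable ZIIXZ averages to -sqrt(2)/2. Key observation: steps 1-2 multiply out to the identity, so the circuit reduces to the remaining gates.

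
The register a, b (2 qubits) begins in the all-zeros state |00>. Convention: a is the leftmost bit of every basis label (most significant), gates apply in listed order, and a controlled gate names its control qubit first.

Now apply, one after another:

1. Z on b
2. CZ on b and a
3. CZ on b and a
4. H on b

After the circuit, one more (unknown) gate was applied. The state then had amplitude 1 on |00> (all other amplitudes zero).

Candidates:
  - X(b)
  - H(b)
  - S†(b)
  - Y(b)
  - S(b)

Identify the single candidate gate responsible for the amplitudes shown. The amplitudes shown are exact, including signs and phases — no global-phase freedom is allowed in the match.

The applied gate was H(b).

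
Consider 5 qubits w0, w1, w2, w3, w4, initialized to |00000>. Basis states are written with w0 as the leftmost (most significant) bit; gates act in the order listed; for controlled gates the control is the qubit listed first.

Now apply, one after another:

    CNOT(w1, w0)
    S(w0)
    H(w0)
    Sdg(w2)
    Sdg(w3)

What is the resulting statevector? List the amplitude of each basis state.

After the circuit, the state carries amplitude sqrt(2)/2 on |00000>, sqrt(2)/2 on |10000>, and 0 on every other basis state.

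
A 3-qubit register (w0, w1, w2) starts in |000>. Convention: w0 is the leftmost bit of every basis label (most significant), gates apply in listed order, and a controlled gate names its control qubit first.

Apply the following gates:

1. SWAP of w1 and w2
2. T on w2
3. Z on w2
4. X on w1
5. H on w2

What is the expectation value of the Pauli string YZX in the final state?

In the final state, YZX has expectation 0.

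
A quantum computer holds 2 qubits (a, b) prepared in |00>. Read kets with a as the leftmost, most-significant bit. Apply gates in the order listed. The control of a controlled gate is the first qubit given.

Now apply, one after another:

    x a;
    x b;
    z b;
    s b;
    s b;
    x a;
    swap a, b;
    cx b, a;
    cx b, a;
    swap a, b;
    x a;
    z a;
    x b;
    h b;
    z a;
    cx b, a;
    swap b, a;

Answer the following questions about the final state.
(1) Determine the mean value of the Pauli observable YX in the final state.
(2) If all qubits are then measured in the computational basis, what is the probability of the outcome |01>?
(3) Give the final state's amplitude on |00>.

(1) The expectation value of YX is 0. Key observation: the block from step 6 through step 11 cancels to the identity and can be dropped.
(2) A full measurement returns |01> with probability 1/2.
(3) |00> carries amplitude 0 in the final state.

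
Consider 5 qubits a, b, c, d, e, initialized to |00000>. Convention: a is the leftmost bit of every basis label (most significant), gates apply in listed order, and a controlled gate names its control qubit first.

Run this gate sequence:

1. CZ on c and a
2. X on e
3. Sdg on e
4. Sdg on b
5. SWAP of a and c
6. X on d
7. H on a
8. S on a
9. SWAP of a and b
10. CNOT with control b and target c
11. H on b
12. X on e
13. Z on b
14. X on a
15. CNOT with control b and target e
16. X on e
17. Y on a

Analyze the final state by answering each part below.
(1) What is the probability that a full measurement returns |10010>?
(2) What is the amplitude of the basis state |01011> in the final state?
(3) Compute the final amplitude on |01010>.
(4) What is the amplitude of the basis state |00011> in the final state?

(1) A full measurement returns |10010> with probability 0.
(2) |01011> carries amplitude 0 in the final state.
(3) The final state's coefficient on |01010> equals 1/2.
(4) The amplitude on |00011> is -1/2.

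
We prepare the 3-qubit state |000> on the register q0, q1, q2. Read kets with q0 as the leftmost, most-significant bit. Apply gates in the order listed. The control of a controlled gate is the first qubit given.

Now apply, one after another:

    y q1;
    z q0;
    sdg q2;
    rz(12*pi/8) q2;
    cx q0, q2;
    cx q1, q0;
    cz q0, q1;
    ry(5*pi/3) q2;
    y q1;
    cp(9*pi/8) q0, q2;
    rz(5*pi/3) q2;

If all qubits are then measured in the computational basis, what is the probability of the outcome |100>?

Outcome |100> occurs with probability 3/4.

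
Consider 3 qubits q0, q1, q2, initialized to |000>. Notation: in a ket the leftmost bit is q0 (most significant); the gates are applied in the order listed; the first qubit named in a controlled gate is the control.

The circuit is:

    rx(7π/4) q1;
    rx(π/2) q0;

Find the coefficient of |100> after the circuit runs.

|100> carries amplitude I*sqrt(2*sqrt(2) + 4)/4 in the final state.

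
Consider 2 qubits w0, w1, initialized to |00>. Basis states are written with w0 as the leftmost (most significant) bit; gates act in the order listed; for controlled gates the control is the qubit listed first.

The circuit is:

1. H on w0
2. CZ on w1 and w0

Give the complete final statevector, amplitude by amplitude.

After the circuit, the state carries amplitude sqrt(2)/2 on |00>, 0 on |01>, sqrt(2)/2 on |10>, 0 on |11>.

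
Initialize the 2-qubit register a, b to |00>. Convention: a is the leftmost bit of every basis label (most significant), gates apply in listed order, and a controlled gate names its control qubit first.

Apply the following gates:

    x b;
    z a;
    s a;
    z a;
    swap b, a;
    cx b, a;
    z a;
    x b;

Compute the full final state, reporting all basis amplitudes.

The resulting statevector has amplitude -1 on |11>, and 0 on every other basis state.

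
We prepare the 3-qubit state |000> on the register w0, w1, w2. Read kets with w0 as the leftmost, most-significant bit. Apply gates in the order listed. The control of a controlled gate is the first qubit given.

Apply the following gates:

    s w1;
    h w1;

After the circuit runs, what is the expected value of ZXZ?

The observable ZXZ averages to 1.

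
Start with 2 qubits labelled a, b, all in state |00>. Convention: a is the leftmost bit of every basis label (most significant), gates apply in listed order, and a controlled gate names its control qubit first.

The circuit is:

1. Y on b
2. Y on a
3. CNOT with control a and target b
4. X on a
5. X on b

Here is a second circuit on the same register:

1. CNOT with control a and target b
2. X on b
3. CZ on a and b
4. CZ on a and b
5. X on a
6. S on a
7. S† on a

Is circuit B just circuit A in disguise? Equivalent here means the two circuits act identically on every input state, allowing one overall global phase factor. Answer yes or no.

No — the two circuits implement different unitaries, even allowing a global phase.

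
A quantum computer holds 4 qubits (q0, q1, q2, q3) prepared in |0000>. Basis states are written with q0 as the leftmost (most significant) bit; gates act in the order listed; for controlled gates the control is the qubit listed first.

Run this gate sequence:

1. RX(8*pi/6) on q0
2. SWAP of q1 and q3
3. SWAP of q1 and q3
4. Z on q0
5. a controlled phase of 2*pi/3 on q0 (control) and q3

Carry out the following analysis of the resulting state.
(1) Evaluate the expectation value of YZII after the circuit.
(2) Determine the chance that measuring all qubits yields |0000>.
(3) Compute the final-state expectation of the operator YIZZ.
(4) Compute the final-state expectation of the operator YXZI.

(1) The observable YZII averages to -sqrt(3)/2. Key observation: gates 2-3 undo each other exactly, leaving only the rest of the circuit to track.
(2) Outcome |0000> occurs with probability 1/4.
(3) The observable YIZZ averages to -sqrt(3)/2.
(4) The observable YXZI averages to 0.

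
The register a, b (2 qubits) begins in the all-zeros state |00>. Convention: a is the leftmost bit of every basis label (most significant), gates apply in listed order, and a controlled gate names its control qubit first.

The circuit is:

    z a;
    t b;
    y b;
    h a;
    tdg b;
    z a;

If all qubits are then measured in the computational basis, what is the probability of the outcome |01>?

The probability of measuring |01> is 1/2.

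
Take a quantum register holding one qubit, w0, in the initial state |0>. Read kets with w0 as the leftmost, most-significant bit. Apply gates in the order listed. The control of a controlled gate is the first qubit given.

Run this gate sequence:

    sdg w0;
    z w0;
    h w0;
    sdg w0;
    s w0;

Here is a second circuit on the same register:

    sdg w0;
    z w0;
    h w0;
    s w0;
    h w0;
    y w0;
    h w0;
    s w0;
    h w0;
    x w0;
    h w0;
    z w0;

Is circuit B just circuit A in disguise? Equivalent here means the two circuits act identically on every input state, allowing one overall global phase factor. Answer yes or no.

No, they are not equivalent — no single phase factor reconciles the two unitaries.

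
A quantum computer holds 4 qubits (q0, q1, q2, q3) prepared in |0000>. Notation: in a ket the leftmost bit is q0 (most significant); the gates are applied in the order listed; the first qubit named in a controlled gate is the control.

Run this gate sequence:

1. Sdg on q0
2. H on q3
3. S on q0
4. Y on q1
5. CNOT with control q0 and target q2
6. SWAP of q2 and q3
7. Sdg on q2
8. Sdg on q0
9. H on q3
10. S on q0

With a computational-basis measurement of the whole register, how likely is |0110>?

A full measurement returns |0110> with probability 1/4.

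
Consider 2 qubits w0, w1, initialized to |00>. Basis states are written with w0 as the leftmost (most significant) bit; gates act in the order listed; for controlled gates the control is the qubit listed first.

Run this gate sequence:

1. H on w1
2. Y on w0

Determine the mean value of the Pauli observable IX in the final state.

The expectation value of IX is 1.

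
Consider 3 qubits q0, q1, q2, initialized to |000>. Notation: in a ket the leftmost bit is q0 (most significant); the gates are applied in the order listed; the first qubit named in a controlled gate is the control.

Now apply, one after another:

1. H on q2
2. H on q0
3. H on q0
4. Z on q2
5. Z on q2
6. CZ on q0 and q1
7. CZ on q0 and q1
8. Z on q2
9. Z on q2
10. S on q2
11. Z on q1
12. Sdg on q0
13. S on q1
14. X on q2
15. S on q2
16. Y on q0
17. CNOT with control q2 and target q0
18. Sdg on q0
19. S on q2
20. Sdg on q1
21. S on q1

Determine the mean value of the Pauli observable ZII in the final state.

The expectation value of ZII is 0. Key observation: steps 4-9 multiply out to the identity, so the circuit reduces to the remaining gates.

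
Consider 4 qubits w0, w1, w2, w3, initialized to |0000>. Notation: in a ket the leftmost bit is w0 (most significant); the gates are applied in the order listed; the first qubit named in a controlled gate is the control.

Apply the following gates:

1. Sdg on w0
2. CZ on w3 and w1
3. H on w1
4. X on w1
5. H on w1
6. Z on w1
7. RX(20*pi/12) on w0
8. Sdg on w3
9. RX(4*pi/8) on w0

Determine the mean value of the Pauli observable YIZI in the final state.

The observable YIZI averages to -1/2. Key observation: the block from step 3 through step 6 cancels to the identity and can be dropped.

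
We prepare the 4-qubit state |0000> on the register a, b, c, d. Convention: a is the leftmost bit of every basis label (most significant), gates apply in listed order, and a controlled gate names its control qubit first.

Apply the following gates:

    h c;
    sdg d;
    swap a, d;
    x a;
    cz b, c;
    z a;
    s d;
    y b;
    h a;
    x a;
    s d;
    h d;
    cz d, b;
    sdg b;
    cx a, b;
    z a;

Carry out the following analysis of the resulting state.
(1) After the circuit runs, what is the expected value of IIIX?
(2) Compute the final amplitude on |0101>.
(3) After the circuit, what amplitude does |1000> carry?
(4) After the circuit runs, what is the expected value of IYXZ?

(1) In the final state, IIIX has expectation -1.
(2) The amplitude on |0101> is -sqrt(2)/4.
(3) The final state's coefficient on |1000> equals sqrt(2)/4.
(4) The expectation value of IYXZ is 0.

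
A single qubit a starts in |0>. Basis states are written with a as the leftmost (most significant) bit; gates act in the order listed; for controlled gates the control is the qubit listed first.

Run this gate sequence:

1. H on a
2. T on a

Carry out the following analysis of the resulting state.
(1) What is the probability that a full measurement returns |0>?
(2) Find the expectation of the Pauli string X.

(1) Outcome |0> occurs with probability 1/2.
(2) The observable X averages to sqrt(2)/2.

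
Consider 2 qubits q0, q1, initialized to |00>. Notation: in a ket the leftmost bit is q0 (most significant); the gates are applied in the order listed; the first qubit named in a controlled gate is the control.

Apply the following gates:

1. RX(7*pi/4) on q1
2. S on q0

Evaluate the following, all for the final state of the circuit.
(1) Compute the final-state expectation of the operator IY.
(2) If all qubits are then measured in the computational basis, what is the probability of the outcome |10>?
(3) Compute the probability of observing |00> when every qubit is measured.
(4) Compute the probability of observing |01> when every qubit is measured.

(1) The observable IY averages to sqrt(2)/2.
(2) A full measurement returns |10> with probability 0.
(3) A full measurement returns |00> with probability sqrt(2)/4 + 1/2.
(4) Outcome |01> occurs with probability 1/2 - sqrt(2)/4.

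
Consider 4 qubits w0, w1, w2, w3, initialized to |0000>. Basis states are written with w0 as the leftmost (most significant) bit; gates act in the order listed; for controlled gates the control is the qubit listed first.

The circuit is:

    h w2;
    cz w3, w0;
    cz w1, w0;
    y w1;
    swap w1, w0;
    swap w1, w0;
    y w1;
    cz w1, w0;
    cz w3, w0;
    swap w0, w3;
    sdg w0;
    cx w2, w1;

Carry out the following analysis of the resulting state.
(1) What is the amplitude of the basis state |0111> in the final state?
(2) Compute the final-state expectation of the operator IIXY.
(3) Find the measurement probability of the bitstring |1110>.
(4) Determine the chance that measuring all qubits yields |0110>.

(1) |0111> carries amplitude 0 in the final state.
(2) In the final state, IIXY has expectation 0.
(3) Outcome |1110> occurs with probability 0.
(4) The probability of measuring |0110> is 1/2.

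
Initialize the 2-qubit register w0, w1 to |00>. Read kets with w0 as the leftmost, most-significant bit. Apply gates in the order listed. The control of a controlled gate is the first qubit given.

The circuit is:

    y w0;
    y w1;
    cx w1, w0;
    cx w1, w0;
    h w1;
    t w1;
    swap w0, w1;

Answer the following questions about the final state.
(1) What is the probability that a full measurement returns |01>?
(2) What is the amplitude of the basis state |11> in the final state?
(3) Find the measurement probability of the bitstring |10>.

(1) The probability of measuring |01> is 1/2.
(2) The final state's coefficient on |11> equals sqrt(2)*exp(I*pi/4)/2.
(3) A full measurement returns |10> with probability 0.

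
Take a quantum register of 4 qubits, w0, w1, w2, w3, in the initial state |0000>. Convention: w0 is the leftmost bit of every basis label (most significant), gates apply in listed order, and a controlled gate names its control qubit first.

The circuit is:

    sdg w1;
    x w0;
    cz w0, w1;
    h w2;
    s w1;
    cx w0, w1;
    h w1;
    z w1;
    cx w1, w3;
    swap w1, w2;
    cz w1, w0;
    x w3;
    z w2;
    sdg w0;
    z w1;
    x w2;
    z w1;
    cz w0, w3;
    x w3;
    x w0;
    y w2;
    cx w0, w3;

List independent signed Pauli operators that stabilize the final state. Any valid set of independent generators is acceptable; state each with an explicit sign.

One valid set of independent stabilizer generators is -IXII, -IIXX, +ZIII, +IIZZ (any independent generating set of the same group is equally correct).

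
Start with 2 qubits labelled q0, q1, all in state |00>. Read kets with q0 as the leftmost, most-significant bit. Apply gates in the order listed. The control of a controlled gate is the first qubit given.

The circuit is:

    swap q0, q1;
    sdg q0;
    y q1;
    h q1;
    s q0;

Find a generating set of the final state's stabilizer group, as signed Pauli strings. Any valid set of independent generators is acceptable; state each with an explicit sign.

The final state is stabilized by the group generated by -IX, +ZI; other independent generating sets are equally valid.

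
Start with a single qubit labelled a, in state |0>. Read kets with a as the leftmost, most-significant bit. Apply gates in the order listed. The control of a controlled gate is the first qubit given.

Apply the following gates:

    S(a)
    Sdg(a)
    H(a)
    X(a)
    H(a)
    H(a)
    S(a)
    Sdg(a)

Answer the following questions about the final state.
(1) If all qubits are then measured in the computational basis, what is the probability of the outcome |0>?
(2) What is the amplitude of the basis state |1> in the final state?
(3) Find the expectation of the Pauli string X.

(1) Outcome |0> occurs with probability 1/2.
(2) |1> carries amplitude sqrt(2)/2 in the final state.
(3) The observable X averages to 1.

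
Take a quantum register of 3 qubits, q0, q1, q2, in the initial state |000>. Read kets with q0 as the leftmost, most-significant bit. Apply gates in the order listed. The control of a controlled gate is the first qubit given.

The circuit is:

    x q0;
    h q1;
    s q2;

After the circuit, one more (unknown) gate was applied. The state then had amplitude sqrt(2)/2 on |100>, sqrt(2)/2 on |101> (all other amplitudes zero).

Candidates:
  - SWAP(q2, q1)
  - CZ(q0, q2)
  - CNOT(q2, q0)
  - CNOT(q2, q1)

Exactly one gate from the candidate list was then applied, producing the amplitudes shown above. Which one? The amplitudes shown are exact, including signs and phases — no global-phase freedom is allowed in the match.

The unique candidate consistent with the amplitudes is SWAP(q2, q1).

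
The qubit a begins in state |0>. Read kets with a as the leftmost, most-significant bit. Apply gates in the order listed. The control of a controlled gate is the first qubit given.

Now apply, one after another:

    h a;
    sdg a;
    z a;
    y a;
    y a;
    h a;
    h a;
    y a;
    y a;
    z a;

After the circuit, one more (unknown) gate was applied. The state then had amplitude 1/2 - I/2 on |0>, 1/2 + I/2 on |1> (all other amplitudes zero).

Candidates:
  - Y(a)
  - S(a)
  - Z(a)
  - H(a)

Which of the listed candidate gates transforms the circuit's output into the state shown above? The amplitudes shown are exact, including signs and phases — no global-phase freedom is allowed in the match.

It was H(a) that produced the state shown. Key observation: the block from step 4 through step 9 cancels to the identity and can be dropped.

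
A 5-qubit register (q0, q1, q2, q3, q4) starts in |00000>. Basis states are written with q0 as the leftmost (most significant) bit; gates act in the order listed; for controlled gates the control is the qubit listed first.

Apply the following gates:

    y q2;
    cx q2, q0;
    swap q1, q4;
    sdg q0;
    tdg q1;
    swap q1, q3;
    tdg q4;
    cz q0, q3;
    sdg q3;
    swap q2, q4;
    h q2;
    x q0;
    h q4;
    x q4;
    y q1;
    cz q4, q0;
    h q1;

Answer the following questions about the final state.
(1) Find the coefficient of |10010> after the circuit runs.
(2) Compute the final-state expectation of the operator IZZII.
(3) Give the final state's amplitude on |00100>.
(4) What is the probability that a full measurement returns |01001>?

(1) The final state's coefficient on |10010> equals 0.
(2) In the final state, IZZII has expectation 0.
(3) The amplitude on |00100> is -sqrt(2)*I/4.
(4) A full measurement returns |01001> with probability 1/8.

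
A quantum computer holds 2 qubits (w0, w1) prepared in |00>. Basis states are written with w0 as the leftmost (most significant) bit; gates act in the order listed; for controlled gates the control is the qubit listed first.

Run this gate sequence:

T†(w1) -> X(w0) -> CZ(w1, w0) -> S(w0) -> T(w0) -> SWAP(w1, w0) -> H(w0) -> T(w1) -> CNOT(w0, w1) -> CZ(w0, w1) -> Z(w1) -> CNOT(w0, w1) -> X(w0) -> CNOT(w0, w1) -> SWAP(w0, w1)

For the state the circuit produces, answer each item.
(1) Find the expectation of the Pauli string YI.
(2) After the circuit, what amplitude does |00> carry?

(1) The observable YI averages to 0.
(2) The final state's coefficient on |00> equals 0.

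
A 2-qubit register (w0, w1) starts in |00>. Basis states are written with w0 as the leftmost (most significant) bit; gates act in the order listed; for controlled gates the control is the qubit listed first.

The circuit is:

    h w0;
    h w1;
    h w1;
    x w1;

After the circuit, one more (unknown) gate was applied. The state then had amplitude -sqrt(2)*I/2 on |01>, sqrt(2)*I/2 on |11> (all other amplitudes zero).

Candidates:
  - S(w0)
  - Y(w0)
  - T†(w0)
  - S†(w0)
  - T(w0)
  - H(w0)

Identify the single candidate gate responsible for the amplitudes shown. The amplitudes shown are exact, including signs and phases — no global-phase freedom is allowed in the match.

It was Y(w0) that produced the state shown. Key observation: the block from step 2 through step 3 cancels to the identity and can be dropped.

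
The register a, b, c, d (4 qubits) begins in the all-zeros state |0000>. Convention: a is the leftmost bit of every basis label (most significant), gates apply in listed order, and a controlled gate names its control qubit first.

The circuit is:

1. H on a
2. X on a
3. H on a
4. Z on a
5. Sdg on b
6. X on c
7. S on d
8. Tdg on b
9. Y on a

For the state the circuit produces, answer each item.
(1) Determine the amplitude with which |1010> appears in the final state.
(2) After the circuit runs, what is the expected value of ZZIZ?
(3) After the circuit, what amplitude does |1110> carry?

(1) The amplitude on |1010> is I. Key observation: gates 1-4 undo each other exactly, leaving only the rest of the circuit to track.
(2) The expectation value of ZZIZ is -1.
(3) |1110> carries amplitude 0 in the final state.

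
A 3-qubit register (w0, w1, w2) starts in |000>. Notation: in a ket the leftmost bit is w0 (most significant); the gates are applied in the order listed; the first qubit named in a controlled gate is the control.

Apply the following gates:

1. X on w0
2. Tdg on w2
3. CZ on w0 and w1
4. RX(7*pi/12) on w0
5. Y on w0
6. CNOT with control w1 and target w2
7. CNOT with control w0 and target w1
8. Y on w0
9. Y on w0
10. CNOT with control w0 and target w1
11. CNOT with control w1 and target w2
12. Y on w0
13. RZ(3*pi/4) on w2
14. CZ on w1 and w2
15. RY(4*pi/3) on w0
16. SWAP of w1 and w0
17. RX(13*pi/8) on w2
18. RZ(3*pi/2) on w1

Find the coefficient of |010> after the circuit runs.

The amplitude on |010> is -sqrt(1/2 - sqrt(2)/4)*exp(3*I*pi/8)*cos(3*pi/16)/4 + 3*I*sqrt(1/2 - sqrt(2)/4)*exp(3*I*pi/8)*cos(3*pi/16)/4 + sqrt(3)*I*sqrt(sqrt(2)/4 + 1/2)*exp(3*I*pi/8)*cos(3*pi/16)/4 + sqrt(3)*sqrt(sqrt(2)/4 + 1/2)*exp(3*I*pi/8)*cos(3*pi/16)/4. Key observation: steps 5-12 multiply out to the identity, so the circuit reduces to the remaining gates.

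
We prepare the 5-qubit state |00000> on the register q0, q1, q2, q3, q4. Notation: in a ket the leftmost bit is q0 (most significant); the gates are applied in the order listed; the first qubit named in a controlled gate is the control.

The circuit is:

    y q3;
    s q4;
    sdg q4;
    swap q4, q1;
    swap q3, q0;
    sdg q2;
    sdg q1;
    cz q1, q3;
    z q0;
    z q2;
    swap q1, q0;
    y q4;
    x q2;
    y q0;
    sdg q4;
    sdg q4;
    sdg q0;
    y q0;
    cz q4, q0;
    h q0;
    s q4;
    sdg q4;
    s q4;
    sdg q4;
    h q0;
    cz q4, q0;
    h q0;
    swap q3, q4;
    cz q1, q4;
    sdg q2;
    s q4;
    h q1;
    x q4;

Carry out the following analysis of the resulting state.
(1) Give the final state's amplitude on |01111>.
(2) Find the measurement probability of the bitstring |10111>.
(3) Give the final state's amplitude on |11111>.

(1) |01111> carries amplitude -1/2 in the final state. Key observation: gates 19-26 undo each other exactly, leaving only the rest of the circuit to track.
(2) Outcome |10111> occurs with probability 1/4.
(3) The final state's coefficient on |11111> equals -1/2.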